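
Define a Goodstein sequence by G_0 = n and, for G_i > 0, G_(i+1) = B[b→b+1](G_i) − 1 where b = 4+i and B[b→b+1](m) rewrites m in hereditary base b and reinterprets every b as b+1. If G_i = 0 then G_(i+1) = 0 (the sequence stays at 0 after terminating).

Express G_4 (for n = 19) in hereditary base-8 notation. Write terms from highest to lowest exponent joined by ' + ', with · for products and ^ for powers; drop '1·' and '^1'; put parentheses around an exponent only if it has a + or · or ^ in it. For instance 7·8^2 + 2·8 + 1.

[0] 19 ≡ 4^2 + 3 (base 4). Lift 5: 28. −1: 27.
[1] 27 ≡ 5^2 + 2 (base 5). Lift 6: 38. −1: 37.
[2] 37 ≡ 6^2 + 1 (base 6). Lift 7: 50. −1: 49.
[3] 49 ≡ 7^2 (base 7). Lift 8: 64. −1: 63.

7·8 + 7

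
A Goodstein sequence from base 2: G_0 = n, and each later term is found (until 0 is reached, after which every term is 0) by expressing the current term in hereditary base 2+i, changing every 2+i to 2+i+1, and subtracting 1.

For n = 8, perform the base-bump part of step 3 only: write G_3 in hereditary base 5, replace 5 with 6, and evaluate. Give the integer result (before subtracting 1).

i=0: 8 = 2^(2 + 1) (b=2); 2→3: 3^(3 + 1) = 81; 81−1 = 80
i=1: 80 = 2·3^3 + 2·3^2 + 2·3 + 2 (b=3); 3→4: 2·4^4 + 2·4^2 + 2·4 + 2 = 554; 554−1 = 553
i=2: 553 = 2·4^4 + 2·4^2 + 2·4 + 1 (b=4); 4→5: 2·5^5 + 2·5^2 + 2·5 + 1 = 6311; 6311−1 = 6310
i=3: 6310 = 2·5^5 + 2·5^2 + 2·5 (b=5); 5→6: 2·6^6 + 2·6^2 + 2·6 = 93396; 93396−1 = 93395

93396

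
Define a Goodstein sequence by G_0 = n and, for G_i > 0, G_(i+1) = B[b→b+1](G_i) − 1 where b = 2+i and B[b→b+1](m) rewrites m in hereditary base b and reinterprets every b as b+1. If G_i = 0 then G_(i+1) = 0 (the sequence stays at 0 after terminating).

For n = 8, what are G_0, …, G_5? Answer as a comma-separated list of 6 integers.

8, 80, 553, 6310, 93395, 1647195

(0) 8|_2 = 2^(2 + 1) ↦ 3^(3 + 1)|_3 = 81 ⇒ 80
(1) 80|_3 = 2·3^3 + 2·3^2 + 2·3 + 2 ↦ 2·4^4 + 2·4^2 + 2·4 + 2|_4 = 554 ⇒ 553
(2) 553|_4 = 2·4^4 + 2·4^2 + 2·4 + 1 ↦ 2·5^5 + 2·5^2 + 2·5 + 1|_5 = 6311 ⇒ 6310
(3) 6310|_5 = 2·5^5 + 2·5^2 + 2·5 ↦ 2·6^6 + 2·6^2 + 2·6|_6 = 93396 ⇒ 93395
(4) 93395|_6 = 2·6^6 + 2·6^2 + 6 + 5 ↦ 2·7^7 + 2·7^2 + 7 + 5|_7 = 1647196 ⇒ 1647195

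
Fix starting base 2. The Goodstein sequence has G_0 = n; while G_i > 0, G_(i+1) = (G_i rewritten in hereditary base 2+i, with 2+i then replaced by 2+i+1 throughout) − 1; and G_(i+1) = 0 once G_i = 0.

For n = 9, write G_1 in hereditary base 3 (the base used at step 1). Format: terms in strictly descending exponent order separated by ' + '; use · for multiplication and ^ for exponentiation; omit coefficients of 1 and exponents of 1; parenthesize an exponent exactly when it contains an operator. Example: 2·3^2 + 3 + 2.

G_0=9  [base 2] 2^(2 + 1) + 1  →[2↦3]→  3^(3 + 1) + 1 = 82  −1 ⇒ G_1=81
G_1=81  [base 3] 3^(3 + 1)  →[3↦4]→  4^(4 + 1) = 1024  −1 ⇒ G_2=1023

3^(3 + 1)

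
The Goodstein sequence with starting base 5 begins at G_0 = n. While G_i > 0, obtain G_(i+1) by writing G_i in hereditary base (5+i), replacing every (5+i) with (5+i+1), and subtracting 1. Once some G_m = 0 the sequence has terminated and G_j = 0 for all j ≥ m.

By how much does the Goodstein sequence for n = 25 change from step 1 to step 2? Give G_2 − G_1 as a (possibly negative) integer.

G_0 = 25. HB_5(25) = 5^2. Bump = 36. G_1 = 35.
G_1 = 35. HB_6(35) = 5·6 + 5. Bump = 40. G_2 = 39.

4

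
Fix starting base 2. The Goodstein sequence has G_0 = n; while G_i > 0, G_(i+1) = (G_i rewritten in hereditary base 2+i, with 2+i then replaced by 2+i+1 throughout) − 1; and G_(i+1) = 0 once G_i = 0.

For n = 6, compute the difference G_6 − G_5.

i=0: 6 = 2^2 + 2 (b=2); 2→3: 3^3 + 3 = 30; 30−1 = 29
i=1: 29 = 3^3 + 2 (b=3); 3→4: 4^4 + 2 = 258; 258−1 = 257
i=2: 257 = 4^4 + 1 (b=4); 4→5: 5^5 + 1 = 3126; 3126−1 = 3125
i=3: 3125 = 5^5 (b=5); 5→6: 6^6 = 46656; 46656−1 = 46655
i=4: 46655 = 5·6^5 + 5·6^4 + 5·6^3 + 5·6^2 + 5·6 + 5 (b=6); 6→7: 5·7^5 + 5·7^4 + 5·7^3 + 5·7^2 + 5·7 + 5 = 98040; 98040−1 = 98039
i=5: 98039 = 5·7^5 + 5·7^4 + 5·7^3 + 5·7^2 + 5·7 + 4 (b=7); 7→8: 5·8^5 + 5·8^4 + 5·8^3 + 5·8^2 + 5·8 + 4 = 187244; 187244−1 = 187243

89204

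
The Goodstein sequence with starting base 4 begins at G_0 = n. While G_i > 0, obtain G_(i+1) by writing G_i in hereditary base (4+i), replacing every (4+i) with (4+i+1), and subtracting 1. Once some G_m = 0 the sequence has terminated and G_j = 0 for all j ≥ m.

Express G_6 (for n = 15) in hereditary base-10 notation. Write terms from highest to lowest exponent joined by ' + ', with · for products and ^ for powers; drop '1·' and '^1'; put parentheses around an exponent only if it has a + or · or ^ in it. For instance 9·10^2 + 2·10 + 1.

2·10 + 5

base 4: 15 = 3·4 + 3; at 5: 3·5 + 3 = 18; next = 17
base 5: 17 = 3·5 + 2; at 6: 3·6 + 2 = 20; next = 19
base 6: 19 = 3·6 + 1; at 7: 3·7 + 1 = 22; next = 21
base 7: 21 = 3·7; at 8: 3·8 = 24; next = 23
base 8: 23 = 2·8 + 7; at 9: 2·9 + 7 = 25; next = 24
base 9: 24 = 2·9 + 6; at 10: 2·10 + 6 = 26; next = 25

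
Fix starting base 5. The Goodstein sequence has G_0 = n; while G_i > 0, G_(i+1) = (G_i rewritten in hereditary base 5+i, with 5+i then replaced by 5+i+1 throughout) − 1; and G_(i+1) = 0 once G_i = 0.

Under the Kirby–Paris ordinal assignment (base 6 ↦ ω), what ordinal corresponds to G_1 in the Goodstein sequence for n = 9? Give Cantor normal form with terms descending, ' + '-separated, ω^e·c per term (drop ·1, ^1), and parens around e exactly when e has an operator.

ω + 3

[0] 9 ≡ 5 + 4 (base 5). Lift 6: 10. −1: 9.
[1] 9 ≡ 6 + 3 (base 6). Lift 7: 10. −1: 9.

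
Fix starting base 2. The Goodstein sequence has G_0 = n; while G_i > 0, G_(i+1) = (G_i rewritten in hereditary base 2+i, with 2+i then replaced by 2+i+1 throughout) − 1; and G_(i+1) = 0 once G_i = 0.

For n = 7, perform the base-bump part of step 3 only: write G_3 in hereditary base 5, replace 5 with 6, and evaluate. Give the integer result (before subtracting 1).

[0] 7 ≡ 2^2 + 2 + 1 (base 2). Lift 3: 31. −1: 30.
[1] 30 ≡ 3^3 + 3 (base 3). Lift 4: 260. −1: 259.
[2] 259 ≡ 4^4 + 3 (base 4). Lift 5: 3128. −1: 3127.

46658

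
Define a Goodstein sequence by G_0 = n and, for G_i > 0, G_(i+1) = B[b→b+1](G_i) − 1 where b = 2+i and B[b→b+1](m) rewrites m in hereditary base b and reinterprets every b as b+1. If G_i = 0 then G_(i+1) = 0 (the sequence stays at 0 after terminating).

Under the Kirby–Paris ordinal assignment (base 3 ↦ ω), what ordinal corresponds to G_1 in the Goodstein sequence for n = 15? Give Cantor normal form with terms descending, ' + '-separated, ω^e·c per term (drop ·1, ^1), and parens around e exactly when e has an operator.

ω^(ω + 1) + ω^ω + ω

15 —HB2→ 2^(2 + 1) + 2^2 + 2 + 1 —bump→ 3^(3 + 1) + 3^3 + 3 + 1 = 112 —(−1)→ 111
111 —HB3→ 3^(3 + 1) + 3^3 + 3 —bump→ 4^(4 + 1) + 4^4 + 4 = 1284 —(−1)→ 1283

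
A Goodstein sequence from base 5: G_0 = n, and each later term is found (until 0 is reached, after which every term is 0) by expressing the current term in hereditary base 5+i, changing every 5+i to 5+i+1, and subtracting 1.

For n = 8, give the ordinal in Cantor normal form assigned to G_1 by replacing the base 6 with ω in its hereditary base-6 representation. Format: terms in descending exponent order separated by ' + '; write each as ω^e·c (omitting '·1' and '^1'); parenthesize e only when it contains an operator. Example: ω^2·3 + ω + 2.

8 —HB5→ 5 + 3 —bump→ 6 + 3 = 9 —(−1)→ 8
8 —HB6→ 6 + 2 —bump→ 7 + 2 = 9 —(−1)→ 8

ω + 2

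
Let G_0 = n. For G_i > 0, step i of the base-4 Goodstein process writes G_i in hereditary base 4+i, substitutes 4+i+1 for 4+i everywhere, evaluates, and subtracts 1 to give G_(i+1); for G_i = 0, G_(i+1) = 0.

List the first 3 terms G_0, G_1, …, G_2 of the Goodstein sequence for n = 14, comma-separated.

i=0: 14 = 3·4 + 2 (b=4); 4→5: 3·5 + 2 = 17; 17−1 = 16
i=1: 16 = 3·5 + 1 (b=5); 5→6: 3·6 + 1 = 19; 19−1 = 18

14, 16, 18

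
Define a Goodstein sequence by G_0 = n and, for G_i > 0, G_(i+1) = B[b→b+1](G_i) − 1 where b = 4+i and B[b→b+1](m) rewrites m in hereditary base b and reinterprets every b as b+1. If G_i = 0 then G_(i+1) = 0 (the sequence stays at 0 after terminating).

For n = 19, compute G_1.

i=0: 19 = 4^2 + 3 (b=4); 4→5: 5^2 + 3 = 28; 28−1 = 27
i=1: 27 = 5^2 + 2 (b=5); 5→6: 6^2 + 2 = 38; 38−1 = 37

27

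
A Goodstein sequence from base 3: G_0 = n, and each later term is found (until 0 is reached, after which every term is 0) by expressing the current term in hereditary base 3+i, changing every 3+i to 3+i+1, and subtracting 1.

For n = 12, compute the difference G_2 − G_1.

12 —HB3→ 3^2 + 3 —bump→ 4^2 + 4 = 20 —(−1)→ 19
19 —HB4→ 4^2 + 3 —bump→ 5^2 + 3 = 28 —(−1)→ 27

8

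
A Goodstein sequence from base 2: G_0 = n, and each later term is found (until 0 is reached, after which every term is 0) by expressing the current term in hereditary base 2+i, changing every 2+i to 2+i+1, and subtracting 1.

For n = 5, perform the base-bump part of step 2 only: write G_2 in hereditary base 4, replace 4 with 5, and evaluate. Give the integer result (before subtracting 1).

468

(0) 5|_2 = 2^2 + 1 ↦ 3^3 + 1|_3 = 28 ⇒ 27
(1) 27|_3 = 3^3 ↦ 4^4|_4 = 256 ⇒ 255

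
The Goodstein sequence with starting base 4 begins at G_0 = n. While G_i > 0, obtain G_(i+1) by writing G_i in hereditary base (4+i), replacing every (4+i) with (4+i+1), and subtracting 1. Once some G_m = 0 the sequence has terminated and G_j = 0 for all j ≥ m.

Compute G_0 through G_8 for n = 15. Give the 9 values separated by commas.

15, 17, 19, 21, 23, 24, 25, 26, 27

G_0=15  [base 4] 3·4 + 3  →[4↦5]→  3·5 + 3 = 18  −1 ⇒ G_1=17
G_1=17  [base 5] 3·5 + 2  →[5↦6]→  3·6 + 2 = 20  −1 ⇒ G_2=19
G_2=19  [base 6] 3·6 + 1  →[6↦7]→  3·7 + 1 = 22  −1 ⇒ G_3=21
G_3=21  [base 7] 3·7  →[7↦8]→  3·8 = 24  −1 ⇒ G_4=23
G_4=23  [base 8] 2·8 + 7  →[8↦9]→  2·9 + 7 = 25  −1 ⇒ G_5=24
G_5=24  [base 9] 2·9 + 6  →[9↦10]→  2·10 + 6 = 26  −1 ⇒ G_6=25
G_6=25  [base 10] 2·10 + 5  →[10↦11]→  2·11 + 5 = 27  −1 ⇒ G_7=26
G_7=26  [base 11] 2·11 + 4  →[11↦12]→  2·12 + 4 = 28  −1 ⇒ G_8=27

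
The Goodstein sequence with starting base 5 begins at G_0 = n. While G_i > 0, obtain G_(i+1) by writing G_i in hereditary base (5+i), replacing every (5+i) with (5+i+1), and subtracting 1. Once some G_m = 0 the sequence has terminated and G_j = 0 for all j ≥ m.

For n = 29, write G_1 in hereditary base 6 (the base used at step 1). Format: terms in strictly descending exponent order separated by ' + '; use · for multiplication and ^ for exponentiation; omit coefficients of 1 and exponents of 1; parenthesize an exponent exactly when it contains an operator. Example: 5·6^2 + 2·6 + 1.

29 —HB5→ 5^2 + 4 —bump→ 6^2 + 4 = 40 —(−1)→ 39
39 —HB6→ 6^2 + 3 —bump→ 7^2 + 3 = 52 —(−1)→ 51

6^2 + 3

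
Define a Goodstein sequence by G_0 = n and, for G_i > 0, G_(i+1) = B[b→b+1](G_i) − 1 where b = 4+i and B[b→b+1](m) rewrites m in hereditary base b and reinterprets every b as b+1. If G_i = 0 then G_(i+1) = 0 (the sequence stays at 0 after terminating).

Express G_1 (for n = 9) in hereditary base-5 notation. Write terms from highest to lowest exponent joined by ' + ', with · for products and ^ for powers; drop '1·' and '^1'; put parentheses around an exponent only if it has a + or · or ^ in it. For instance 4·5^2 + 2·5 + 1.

2·5

G_0=9  [base 4] 2·4 + 1  →[4↦5]→  2·5 + 1 = 11  −1 ⇒ G_1=10
G_1=10  [base 5] 2·5  →[5↦6]→  2·6 = 12  −1 ⇒ G_2=11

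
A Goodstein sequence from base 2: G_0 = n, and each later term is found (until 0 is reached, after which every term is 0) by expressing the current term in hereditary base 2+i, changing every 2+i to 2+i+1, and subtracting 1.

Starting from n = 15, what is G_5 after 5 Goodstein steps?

6588344

G_0=15  [base 2] 2^(2 + 1) + 2^2 + 2 + 1  →[2↦3]→  3^(3 + 1) + 3^3 + 3 + 1 = 112  −1 ⇒ G_1=111
G_1=111  [base 3] 3^(3 + 1) + 3^3 + 3  →[3↦4]→  4^(4 + 1) + 4^4 + 4 = 1284  −1 ⇒ G_2=1283
G_2=1283  [base 4] 4^(4 + 1) + 4^4 + 3  →[4↦5]→  5^(5 + 1) + 5^5 + 3 = 18753  −1 ⇒ G_3=18752
G_3=18752  [base 5] 5^(5 + 1) + 5^5 + 2  →[5↦6]→  6^(6 + 1) + 6^6 + 2 = 326594  −1 ⇒ G_4=326593
G_4=326593  [base 6] 6^(6 + 1) + 6^6 + 1  →[6↦7]→  7^(7 + 1) + 7^7 + 1 = 6588345  −1 ⇒ G_5=6588344
G_5=6588344  [base 7] 7^(7 + 1) + 7^7  →[7↦8]→  8^(8 + 1) + 8^8 = 150994944  −1 ⇒ G_6=150994943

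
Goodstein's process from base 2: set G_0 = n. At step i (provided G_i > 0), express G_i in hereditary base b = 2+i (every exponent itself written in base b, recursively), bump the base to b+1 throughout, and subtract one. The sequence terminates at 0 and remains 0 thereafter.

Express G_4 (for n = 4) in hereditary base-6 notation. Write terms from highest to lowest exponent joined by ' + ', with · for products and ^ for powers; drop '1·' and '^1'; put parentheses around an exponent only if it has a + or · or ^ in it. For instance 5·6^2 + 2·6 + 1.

2·6^2 + 6 + 5

step 0: 4 = 2^2; sub 3 for 2: 3^3; = 27; G_1 = 27−1 = 26
step 1: 26 = 2·3^2 + 2·3 + 2; sub 4 for 3: 2·4^2 + 2·4 + 2; = 42; G_2 = 42−1 = 41
step 2: 41 = 2·4^2 + 2·4 + 1; sub 5 for 4: 2·5^2 + 2·5 + 1; = 61; G_3 = 61−1 = 60
step 3: 60 = 2·5^2 + 2·5; sub 6 for 5: 2·6^2 + 2·6; = 84; G_4 = 84−1 = 83
step 4: 83 = 2·6^2 + 6 + 5; sub 7 for 6: 2·7^2 + 7 + 5; = 110; G_5 = 110−1 = 109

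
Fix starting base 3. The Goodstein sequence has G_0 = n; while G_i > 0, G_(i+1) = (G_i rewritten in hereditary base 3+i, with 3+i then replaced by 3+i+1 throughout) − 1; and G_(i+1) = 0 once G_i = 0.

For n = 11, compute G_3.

35

(0) 11|_3 = 3^2 + 2 ↦ 4^2 + 2|_4 = 18 ⇒ 17
(1) 17|_4 = 4^2 + 1 ↦ 5^2 + 1|_5 = 26 ⇒ 25
(2) 25|_5 = 5^2 ↦ 6^2|_6 = 36 ⇒ 35
(3) 35|_6 = 5·6 + 5 ↦ 5·7 + 5|_7 = 40 ⇒ 39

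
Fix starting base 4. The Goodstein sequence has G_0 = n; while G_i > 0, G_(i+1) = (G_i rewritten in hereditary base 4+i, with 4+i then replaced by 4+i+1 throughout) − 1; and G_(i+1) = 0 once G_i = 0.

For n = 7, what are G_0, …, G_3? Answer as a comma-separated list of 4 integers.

[0] 7 ≡ 4 + 3 (base 4). Lift 5: 8. −1: 7.
[1] 7 ≡ 5 + 2 (base 5). Lift 6: 8. −1: 7.
[2] 7 ≡ 6 + 1 (base 6). Lift 7: 8. −1: 7.

7, 7, 7, 7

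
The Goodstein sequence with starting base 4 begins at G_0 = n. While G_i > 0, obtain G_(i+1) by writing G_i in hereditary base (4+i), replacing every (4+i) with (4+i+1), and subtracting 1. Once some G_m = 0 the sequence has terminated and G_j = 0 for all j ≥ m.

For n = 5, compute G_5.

2

base 4: 5 = 4 + 1; at 5: 5 + 1 = 6; next = 5
base 5: 5 = 5; at 6: 6 = 6; next = 5
base 6: 5 = 5; at 7: 5 = 5; next = 4
base 7: 4 = 4; at 8: 4 = 4; next = 3
base 8: 3 = 3; at 9: 3 = 3; next = 2
base 9: 2 = 2; at 10: 2 = 2; next = 1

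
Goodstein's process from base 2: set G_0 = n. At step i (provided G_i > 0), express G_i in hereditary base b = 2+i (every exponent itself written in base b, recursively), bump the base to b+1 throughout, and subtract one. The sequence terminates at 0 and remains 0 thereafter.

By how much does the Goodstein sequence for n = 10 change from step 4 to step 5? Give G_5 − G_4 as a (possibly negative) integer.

3935819

[0] 10 ≡ 2^(2 + 1) + 2 (base 2). Lift 3: 84. −1: 83.
[1] 83 ≡ 3^(3 + 1) + 2 (base 3). Lift 4: 1026. −1: 1025.
[2] 1025 ≡ 4^(4 + 1) + 1 (base 4). Lift 5: 15626. −1: 15625.
[3] 15625 ≡ 5^(5 + 1) (base 5). Lift 6: 279936. −1: 279935.
[4] 279935 ≡ 5·6^6 + 5·6^5 + 5·6^4 + 5·6^3 + 5·6^2 + 5·6 + 5 (base 6). Lift 7: 4215755. −1: 4215754.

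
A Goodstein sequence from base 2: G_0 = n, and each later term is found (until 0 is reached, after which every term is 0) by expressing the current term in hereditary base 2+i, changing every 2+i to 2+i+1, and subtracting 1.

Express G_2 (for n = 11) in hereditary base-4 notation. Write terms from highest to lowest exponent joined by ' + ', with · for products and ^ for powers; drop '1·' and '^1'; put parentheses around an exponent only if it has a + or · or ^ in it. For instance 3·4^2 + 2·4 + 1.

4^(4 + 1) + 3

step 0: 11 = 2^(2 + 1) + 2 + 1; sub 3 for 2: 3^(3 + 1) + 3 + 1; = 85; G_1 = 85−1 = 84
step 1: 84 = 3^(3 + 1) + 3; sub 4 for 3: 4^(4 + 1) + 4; = 1028; G_2 = 1028−1 = 1027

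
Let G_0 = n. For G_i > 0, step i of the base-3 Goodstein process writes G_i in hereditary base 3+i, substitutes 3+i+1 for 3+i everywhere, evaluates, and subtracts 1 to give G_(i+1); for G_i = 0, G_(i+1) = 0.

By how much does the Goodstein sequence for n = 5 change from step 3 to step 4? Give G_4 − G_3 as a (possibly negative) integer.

G_0 = 5. HB_3(5) = 3 + 2. Bump = 6. G_1 = 5.
G_1 = 5. HB_4(5) = 4 + 1. Bump = 6. G_2 = 5.
G_2 = 5. HB_5(5) = 5. Bump = 6. G_3 = 5.
G_3 = 5. HB_6(5) = 5. Bump = 5. G_4 = 4.

-1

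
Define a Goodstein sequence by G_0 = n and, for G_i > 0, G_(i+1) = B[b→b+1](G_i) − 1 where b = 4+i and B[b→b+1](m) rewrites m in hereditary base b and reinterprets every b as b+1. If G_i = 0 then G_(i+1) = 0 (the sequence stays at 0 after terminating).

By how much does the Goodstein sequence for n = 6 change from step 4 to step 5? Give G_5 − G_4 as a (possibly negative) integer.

-1

6 —HB4→ 4 + 2 —bump→ 5 + 2 = 7 —(−1)→ 6
6 —HB5→ 5 + 1 —bump→ 6 + 1 = 7 —(−1)→ 6
6 —HB6→ 6 —bump→ 7 = 7 —(−1)→ 6
6 —HB7→ 6 —bump→ 6 = 6 —(−1)→ 5
5 —HB8→ 5 —bump→ 5 = 5 —(−1)→ 4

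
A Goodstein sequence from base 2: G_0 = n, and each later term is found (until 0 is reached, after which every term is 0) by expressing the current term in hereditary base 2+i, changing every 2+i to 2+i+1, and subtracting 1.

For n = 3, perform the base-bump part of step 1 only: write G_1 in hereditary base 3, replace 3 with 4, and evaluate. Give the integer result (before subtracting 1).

4

i=0: 3 = 2 + 1 (b=2); 2→3: 3 + 1 = 4; 4−1 = 3
i=1: 3 = 3 (b=3); 3→4: 4 = 4; 4−1 = 3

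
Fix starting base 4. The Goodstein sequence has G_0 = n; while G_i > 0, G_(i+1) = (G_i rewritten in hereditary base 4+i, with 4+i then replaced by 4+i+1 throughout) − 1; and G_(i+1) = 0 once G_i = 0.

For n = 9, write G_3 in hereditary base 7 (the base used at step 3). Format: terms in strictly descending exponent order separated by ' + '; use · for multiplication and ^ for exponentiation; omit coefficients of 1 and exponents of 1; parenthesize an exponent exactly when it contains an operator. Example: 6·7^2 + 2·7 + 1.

7 + 4

(0) 9|_4 = 2·4 + 1 ↦ 2·5 + 1|_5 = 11 ⇒ 10
(1) 10|_5 = 2·5 ↦ 2·6|_6 = 12 ⇒ 11
(2) 11|_6 = 6 + 5 ↦ 7 + 5|_7 = 12 ⇒ 11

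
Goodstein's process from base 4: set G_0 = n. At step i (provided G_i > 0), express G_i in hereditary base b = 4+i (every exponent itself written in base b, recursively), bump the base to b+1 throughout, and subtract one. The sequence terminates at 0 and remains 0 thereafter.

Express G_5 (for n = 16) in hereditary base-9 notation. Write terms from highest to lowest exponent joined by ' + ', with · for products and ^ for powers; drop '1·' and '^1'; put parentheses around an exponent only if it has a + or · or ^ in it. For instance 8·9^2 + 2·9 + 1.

base 4: 16 = 4^2; at 5: 5^2 = 25; next = 24
base 5: 24 = 4·5 + 4; at 6: 4·6 + 4 = 28; next = 27
base 6: 27 = 4·6 + 3; at 7: 4·7 + 3 = 31; next = 30
base 7: 30 = 4·7 + 2; at 8: 4·8 + 2 = 34; next = 33
base 8: 33 = 4·8 + 1; at 9: 4·9 + 1 = 37; next = 36

4·9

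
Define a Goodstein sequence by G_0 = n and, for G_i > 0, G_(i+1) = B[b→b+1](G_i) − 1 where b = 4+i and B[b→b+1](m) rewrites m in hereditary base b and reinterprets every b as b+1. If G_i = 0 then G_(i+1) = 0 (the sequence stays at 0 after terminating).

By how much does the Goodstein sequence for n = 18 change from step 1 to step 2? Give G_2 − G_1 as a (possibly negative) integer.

G_0 = 18. HB_4(18) = 4^2 + 2. Bump = 27. G_1 = 26.
G_1 = 26. HB_5(26) = 5^2 + 1. Bump = 37. G_2 = 36.

10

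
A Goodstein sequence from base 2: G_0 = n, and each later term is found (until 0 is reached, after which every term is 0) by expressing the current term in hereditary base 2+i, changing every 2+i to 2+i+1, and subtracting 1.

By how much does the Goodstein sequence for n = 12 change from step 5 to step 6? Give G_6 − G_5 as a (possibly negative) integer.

G_0 = 12. HB_2(12) = 2^(2 + 1) + 2^2. Bump = 108. G_1 = 107.
G_1 = 107. HB_3(107) = 3^(3 + 1) + 2·3^2 + 2·3 + 2. Bump = 1066. G_2 = 1065.
G_2 = 1065. HB_4(1065) = 4^(4 + 1) + 2·4^2 + 2·4 + 1. Bump = 15686. G_3 = 15685.
G_3 = 15685. HB_5(15685) = 5^(5 + 1) + 2·5^2 + 2·5. Bump = 280020. G_4 = 280019.
G_4 = 280019. HB_6(280019) = 6^(6 + 1) + 2·6^2 + 6 + 5. Bump = 5764911. G_5 = 5764910.
G_5 = 5764910. HB_7(5764910) = 7^(7 + 1) + 2·7^2 + 7 + 4. Bump = 134217868. G_6 = 134217867.

128452957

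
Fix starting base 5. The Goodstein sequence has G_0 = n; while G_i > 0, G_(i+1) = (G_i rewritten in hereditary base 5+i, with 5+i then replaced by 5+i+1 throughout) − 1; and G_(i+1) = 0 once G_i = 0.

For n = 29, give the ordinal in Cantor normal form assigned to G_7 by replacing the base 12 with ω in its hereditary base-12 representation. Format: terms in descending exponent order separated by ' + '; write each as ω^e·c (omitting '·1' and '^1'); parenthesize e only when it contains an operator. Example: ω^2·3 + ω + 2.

step 0: 29 = 5^2 + 4; sub 6 for 5: 6^2 + 4; = 40; G_1 = 40−1 = 39
step 1: 39 = 6^2 + 3; sub 7 for 6: 7^2 + 3; = 52; G_2 = 52−1 = 51
step 2: 51 = 7^2 + 2; sub 8 for 7: 8^2 + 2; = 66; G_3 = 66−1 = 65
step 3: 65 = 8^2 + 1; sub 9 for 8: 9^2 + 1; = 82; G_4 = 82−1 = 81
step 4: 81 = 9^2; sub 10 for 9: 10^2; = 100; G_5 = 100−1 = 99
step 5: 99 = 9·10 + 9; sub 11 for 10: 9·11 + 9; = 108; G_6 = 108−1 = 107
step 6: 107 = 9·11 + 8; sub 12 for 11: 9·12 + 8; = 116; G_7 = 116−1 = 115

ω·9 + 7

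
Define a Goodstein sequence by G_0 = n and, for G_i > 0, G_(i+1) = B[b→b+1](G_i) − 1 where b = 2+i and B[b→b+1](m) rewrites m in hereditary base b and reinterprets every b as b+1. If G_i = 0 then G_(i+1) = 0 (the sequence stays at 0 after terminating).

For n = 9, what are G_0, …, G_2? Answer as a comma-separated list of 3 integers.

step 0: 9 = 2^(2 + 1) + 1; sub 3 for 2: 3^(3 + 1) + 1; = 82; G_1 = 82−1 = 81
step 1: 81 = 3^(3 + 1); sub 4 for 3: 4^(4 + 1); = 1024; G_2 = 1024−1 = 1023

9, 81, 1023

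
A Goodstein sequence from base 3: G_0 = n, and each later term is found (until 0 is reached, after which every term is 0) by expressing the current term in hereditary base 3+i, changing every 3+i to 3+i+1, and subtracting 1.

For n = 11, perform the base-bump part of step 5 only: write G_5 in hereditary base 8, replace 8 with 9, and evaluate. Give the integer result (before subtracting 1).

48

[0] 11 ≡ 3^2 + 2 (base 3). Lift 4: 18. −1: 17.
[1] 17 ≡ 4^2 + 1 (base 4). Lift 5: 26. −1: 25.
[2] 25 ≡ 5^2 (base 5). Lift 6: 36. −1: 35.
[3] 35 ≡ 5·6 + 5 (base 6). Lift 7: 40. −1: 39.
[4] 39 ≡ 5·7 + 4 (base 7). Lift 8: 44. −1: 43.
[5] 43 ≡ 5·8 + 3 (base 8). Lift 9: 48. −1: 47.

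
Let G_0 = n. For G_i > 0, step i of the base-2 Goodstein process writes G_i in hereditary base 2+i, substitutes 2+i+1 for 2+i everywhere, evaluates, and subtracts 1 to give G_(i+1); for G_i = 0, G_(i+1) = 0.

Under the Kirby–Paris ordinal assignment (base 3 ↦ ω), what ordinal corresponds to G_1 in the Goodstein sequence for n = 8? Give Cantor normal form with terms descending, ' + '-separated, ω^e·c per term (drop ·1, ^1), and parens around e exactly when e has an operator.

(0) 8|_2 = 2^(2 + 1) ↦ 3^(3 + 1)|_3 = 81 ⇒ 80
(1) 80|_3 = 2·3^3 + 2·3^2 + 2·3 + 2 ↦ 2·4^4 + 2·4^2 + 2·4 + 2|_4 = 554 ⇒ 553

ω^ω·2 + ω^2·2 + ω·2 + 2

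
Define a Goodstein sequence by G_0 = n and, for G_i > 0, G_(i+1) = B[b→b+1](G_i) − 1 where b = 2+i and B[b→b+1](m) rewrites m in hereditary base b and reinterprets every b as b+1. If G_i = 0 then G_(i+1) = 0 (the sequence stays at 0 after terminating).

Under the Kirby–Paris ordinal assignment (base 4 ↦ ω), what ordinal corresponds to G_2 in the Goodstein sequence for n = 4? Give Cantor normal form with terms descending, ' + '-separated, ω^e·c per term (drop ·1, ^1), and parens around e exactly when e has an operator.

i=0: 4 = 2^2 (b=2); 2→3: 3^3 = 27; 27−1 = 26
i=1: 26 = 2·3^2 + 2·3 + 2 (b=3); 3→4: 2·4^2 + 2·4 + 2 = 42; 42−1 = 41
i=2: 41 = 2·4^2 + 2·4 + 1 (b=4); 4→5: 2·5^2 + 2·5 + 1 = 61; 61−1 = 60

ω^2·2 + ω·2 + 1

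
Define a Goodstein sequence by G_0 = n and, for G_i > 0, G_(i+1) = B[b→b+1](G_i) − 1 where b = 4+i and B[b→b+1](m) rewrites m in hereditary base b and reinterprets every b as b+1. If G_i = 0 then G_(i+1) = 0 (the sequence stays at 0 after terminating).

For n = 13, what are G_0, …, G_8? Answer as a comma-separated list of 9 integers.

i=0: 13 = 3·4 + 1 (b=4); 4→5: 3·5 + 1 = 16; 16−1 = 15
i=1: 15 = 3·5 (b=5); 5→6: 3·6 = 18; 18−1 = 17
i=2: 17 = 2·6 + 5 (b=6); 6→7: 2·7 + 5 = 19; 19−1 = 18
i=3: 18 = 2·7 + 4 (b=7); 7→8: 2·8 + 4 = 20; 20−1 = 19
i=4: 19 = 2·8 + 3 (b=8); 8→9: 2·9 + 3 = 21; 21−1 = 20
i=5: 20 = 2·9 + 2 (b=9); 9→10: 2·10 + 2 = 22; 22−1 = 21
i=6: 21 = 2·10 + 1 (b=10); 10→11: 2·11 + 1 = 23; 23−1 = 22
i=7: 22 = 2·11 (b=11); 11→12: 2·12 = 24; 24−1 = 23

13, 15, 17, 18, 19, 20, 21, 22, 23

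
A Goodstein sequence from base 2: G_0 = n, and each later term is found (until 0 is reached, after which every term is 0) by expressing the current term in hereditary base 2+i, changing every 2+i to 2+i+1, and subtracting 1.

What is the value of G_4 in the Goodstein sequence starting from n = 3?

1

step 0: 3 = 2 + 1; sub 3 for 2: 3 + 1; = 4; G_1 = 4−1 = 3
step 1: 3 = 3; sub 4 for 3: 4; = 4; G_2 = 4−1 = 3
step 2: 3 = 3; sub 5 for 4: 3; = 3; G_3 = 3−1 = 2
step 3: 2 = 2; sub 6 for 5: 2; = 2; G_4 = 2−1 = 1
step 4: 1 = 1; sub 7 for 6: 1; = 1; G_5 = 1−1 = 0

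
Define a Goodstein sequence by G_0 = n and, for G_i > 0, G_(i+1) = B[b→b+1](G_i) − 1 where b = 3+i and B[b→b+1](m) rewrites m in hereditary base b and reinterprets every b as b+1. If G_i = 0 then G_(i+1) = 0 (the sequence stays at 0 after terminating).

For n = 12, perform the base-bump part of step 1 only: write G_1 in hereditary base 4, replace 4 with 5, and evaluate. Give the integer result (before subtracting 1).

(0) 12|_3 = 3^2 + 3 ↦ 4^2 + 4|_4 = 20 ⇒ 19
(1) 19|_4 = 4^2 + 3 ↦ 5^2 + 3|_5 = 28 ⇒ 27

28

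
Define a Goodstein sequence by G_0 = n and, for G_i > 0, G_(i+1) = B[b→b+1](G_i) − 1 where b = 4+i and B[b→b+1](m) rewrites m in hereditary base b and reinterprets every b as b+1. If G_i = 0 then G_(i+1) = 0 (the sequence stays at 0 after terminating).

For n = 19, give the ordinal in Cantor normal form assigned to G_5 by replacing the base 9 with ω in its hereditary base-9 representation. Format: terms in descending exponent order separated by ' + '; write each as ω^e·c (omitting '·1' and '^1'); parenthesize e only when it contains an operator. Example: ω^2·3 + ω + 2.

step 0: 19 = 4^2 + 3; sub 5 for 4: 5^2 + 3; = 28; G_1 = 28−1 = 27
step 1: 27 = 5^2 + 2; sub 6 for 5: 6^2 + 2; = 38; G_2 = 38−1 = 37
step 2: 37 = 6^2 + 1; sub 7 for 6: 7^2 + 1; = 50; G_3 = 50−1 = 49
step 3: 49 = 7^2; sub 8 for 7: 8^2; = 64; G_4 = 64−1 = 63
step 4: 63 = 7·8 + 7; sub 9 for 8: 7·9 + 7; = 70; G_5 = 70−1 = 69
step 5: 69 = 7·9 + 6; sub 10 for 9: 7·10 + 6; = 76; G_6 = 76−1 = 75

ω·7 + 6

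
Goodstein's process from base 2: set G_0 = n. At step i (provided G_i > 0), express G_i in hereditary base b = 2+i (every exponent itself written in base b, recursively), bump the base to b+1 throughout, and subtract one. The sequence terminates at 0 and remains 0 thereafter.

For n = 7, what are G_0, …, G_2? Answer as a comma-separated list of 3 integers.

7, 30, 259

(0) 7|_2 = 2^2 + 2 + 1 ↦ 3^3 + 3 + 1|_3 = 31 ⇒ 30
(1) 30|_3 = 3^3 + 3 ↦ 4^4 + 4|_4 = 260 ⇒ 259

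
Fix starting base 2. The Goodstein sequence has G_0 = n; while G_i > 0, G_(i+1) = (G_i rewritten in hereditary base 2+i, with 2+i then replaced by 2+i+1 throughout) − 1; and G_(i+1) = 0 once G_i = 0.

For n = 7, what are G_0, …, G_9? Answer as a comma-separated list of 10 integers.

(0) 7|_2 = 2^2 + 2 + 1 ↦ 3^3 + 3 + 1|_3 = 31 ⇒ 30
(1) 30|_3 = 3^3 + 3 ↦ 4^4 + 4|_4 = 260 ⇒ 259
(2) 259|_4 = 4^4 + 3 ↦ 5^5 + 3|_5 = 3128 ⇒ 3127
(3) 3127|_5 = 5^5 + 2 ↦ 6^6 + 2|_6 = 46658 ⇒ 46657
(4) 46657|_6 = 6^6 + 1 ↦ 7^7 + 1|_7 = 823544 ⇒ 823543
(5) 823543|_7 = 7^7 ↦ 8^8|_8 = 16777216 ⇒ 16777215
(6) 16777215|_8 = 7·8^7 + 7·8^6 + 7·8^5 + 7·8^4 + 7·8^3 + 7·8^2 + 7·8 + 7 ↦ 7·9^7 + 7·9^6 + 7·9^5 + 7·9^4 + 7·9^3 + 7·9^2 + 7·9 + 7|_9 = 37665880 ⇒ 37665879
(7) 37665879|_9 = 7·9^7 + 7·9^6 + 7·9^5 + 7·9^4 + 7·9^3 + 7·9^2 + 7·9 + 6 ↦ 7·10^7 + 7·10^6 + 7·10^5 + 7·10^4 + 7·10^3 + 7·10^2 + 7·10 + 6|_10 = 77777776 ⇒ 77777775
(8) 77777775|_10 = 7·10^7 + 7·10^6 + 7·10^5 + 7·10^4 + 7·10^3 + 7·10^2 + 7·10 + 5 ↦ 7·11^7 + 7·11^6 + 7·11^5 + 7·11^4 + 7·11^3 + 7·11^2 + 7·11 + 5|_11 = 150051214 ⇒ 150051213

7, 30, 259, 3127, 46657, 823543, 16777215, 37665879, 77777775, 150051213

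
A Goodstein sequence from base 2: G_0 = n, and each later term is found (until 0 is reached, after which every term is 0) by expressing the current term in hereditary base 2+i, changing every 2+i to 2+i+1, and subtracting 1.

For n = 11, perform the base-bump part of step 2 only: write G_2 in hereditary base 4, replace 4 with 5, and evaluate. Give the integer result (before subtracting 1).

15628

(0) 11|_2 = 2^(2 + 1) + 2 + 1 ↦ 3^(3 + 1) + 3 + 1|_3 = 85 ⇒ 84
(1) 84|_3 = 3^(3 + 1) + 3 ↦ 4^(4 + 1) + 4|_4 = 1028 ⇒ 1027
(2) 1027|_4 = 4^(4 + 1) + 3 ↦ 5^(5 + 1) + 3|_5 = 15628 ⇒ 15627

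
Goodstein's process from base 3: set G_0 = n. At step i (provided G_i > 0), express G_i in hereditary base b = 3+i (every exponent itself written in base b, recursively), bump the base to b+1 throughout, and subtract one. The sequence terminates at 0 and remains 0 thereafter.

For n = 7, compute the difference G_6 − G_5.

i=0: 7 = 2·3 + 1 (b=3); 3→4: 2·4 + 1 = 9; 9−1 = 8
i=1: 8 = 2·4 (b=4); 4→5: 2·5 = 10; 10−1 = 9
i=2: 9 = 5 + 4 (b=5); 5→6: 6 + 4 = 10; 10−1 = 9
i=3: 9 = 6 + 3 (b=6); 6→7: 7 + 3 = 10; 10−1 = 9
i=4: 9 = 7 + 2 (b=7); 7→8: 8 + 2 = 10; 10−1 = 9
i=5: 9 = 8 + 1 (b=8); 8→9: 9 + 1 = 10; 10−1 = 9

0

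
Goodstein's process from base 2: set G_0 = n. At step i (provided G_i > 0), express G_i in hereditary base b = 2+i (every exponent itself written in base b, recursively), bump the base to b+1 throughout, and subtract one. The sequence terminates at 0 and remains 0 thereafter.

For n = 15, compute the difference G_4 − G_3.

307841

i=0: 15 = 2^(2 + 1) + 2^2 + 2 + 1 (b=2); 2→3: 3^(3 + 1) + 3^3 + 3 + 1 = 112; 112−1 = 111
i=1: 111 = 3^(3 + 1) + 3^3 + 3 (b=3); 3→4: 4^(4 + 1) + 4^4 + 4 = 1284; 1284−1 = 1283
i=2: 1283 = 4^(4 + 1) + 4^4 + 3 (b=4); 4→5: 5^(5 + 1) + 5^5 + 3 = 18753; 18753−1 = 18752
i=3: 18752 = 5^(5 + 1) + 5^5 + 2 (b=5); 5→6: 6^(6 + 1) + 6^6 + 2 = 326594; 326594−1 = 326593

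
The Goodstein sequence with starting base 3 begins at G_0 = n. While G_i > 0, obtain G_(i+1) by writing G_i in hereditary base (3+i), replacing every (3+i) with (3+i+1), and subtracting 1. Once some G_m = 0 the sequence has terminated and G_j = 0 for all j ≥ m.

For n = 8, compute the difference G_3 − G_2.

1

G_0 = 8. HB_3(8) = 2·3 + 2. Bump = 10. G_1 = 9.
G_1 = 9. HB_4(9) = 2·4 + 1. Bump = 11. G_2 = 10.
G_2 = 10. HB_5(10) = 2·5. Bump = 12. G_3 = 11.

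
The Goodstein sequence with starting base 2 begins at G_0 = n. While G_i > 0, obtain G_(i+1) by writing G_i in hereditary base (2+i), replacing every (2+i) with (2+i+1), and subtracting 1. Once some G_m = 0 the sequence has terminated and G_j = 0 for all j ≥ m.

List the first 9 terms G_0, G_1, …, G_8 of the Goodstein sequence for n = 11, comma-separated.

base 2: 11 = 2^(2 + 1) + 2 + 1; at 3: 3^(3 + 1) + 3 + 1 = 85; next = 84
base 3: 84 = 3^(3 + 1) + 3; at 4: 4^(4 + 1) + 4 = 1028; next = 1027
base 4: 1027 = 4^(4 + 1) + 3; at 5: 5^(5 + 1) + 3 = 15628; next = 15627
base 5: 15627 = 5^(5 + 1) + 2; at 6: 6^(6 + 1) + 2 = 279938; next = 279937
base 6: 279937 = 6^(6 + 1) + 1; at 7: 7^(7 + 1) + 1 = 5764802; next = 5764801
base 7: 5764801 = 7^(7 + 1); at 8: 8^(8 + 1) = 134217728; next = 134217727
base 8: 134217727 = 7·8^8 + 7·8^7 + 7·8^6 + 7·8^5 + 7·8^4 + 7·8^3 + 7·8^2 + 7·8 + 7; at 9: 7·9^9 + 7·9^7 + 7·9^6 + 7·9^5 + 7·9^4 + 7·9^3 + 7·9^2 + 7·9 + 7 = 2749609303; next = 2749609302
base 9: 2749609302 = 7·9^9 + 7·9^7 + 7·9^6 + 7·9^5 + 7·9^4 + 7·9^3 + 7·9^2 + 7·9 + 6; at 10: 7·10^10 + 7·10^7 + 7·10^6 + 7·10^5 + 7·10^4 + 7·10^3 + 7·10^2 + 7·10 + 6 = 70077777776; next = 70077777775

11, 84, 1027, 15627, 279937, 5764801, 134217727, 2749609302, 70077777775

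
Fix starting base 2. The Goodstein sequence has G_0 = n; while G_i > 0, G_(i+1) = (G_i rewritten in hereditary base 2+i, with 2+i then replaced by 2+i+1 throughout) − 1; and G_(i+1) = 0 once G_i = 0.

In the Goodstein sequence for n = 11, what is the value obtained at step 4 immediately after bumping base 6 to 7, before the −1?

5764802

(0) 11|_2 = 2^(2 + 1) + 2 + 1 ↦ 3^(3 + 1) + 3 + 1|_3 = 85 ⇒ 84
(1) 84|_3 = 3^(3 + 1) + 3 ↦ 4^(4 + 1) + 4|_4 = 1028 ⇒ 1027
(2) 1027|_4 = 4^(4 + 1) + 3 ↦ 5^(5 + 1) + 3|_5 = 15628 ⇒ 15627
(3) 15627|_5 = 5^(5 + 1) + 2 ↦ 6^(6 + 1) + 2|_6 = 279938 ⇒ 279937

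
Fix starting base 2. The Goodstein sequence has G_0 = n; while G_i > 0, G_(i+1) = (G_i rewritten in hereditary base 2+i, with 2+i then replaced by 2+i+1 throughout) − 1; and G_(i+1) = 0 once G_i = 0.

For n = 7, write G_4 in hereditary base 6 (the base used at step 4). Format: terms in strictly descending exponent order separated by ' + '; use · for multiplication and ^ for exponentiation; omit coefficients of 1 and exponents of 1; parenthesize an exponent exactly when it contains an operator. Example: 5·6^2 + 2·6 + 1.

7 —HB2→ 2^2 + 2 + 1 —bump→ 3^3 + 3 + 1 = 31 —(−1)→ 30
30 —HB3→ 3^3 + 3 —bump→ 4^4 + 4 = 260 —(−1)→ 259
259 —HB4→ 4^4 + 3 —bump→ 5^5 + 3 = 3128 —(−1)→ 3127
3127 —HB5→ 5^5 + 2 —bump→ 6^6 + 2 = 46658 —(−1)→ 46657

6^6 + 1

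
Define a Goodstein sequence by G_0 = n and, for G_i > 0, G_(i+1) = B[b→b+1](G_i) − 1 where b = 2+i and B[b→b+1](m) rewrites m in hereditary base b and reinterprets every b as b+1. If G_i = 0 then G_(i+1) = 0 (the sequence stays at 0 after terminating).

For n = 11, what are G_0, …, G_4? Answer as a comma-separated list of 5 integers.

11, 84, 1027, 15627, 279937

G_0 = 11. HB_2(11) = 2^(2 + 1) + 2 + 1. Bump = 85. G_1 = 84.
G_1 = 84. HB_3(84) = 3^(3 + 1) + 3. Bump = 1028. G_2 = 1027.
G_2 = 1027. HB_4(1027) = 4^(4 + 1) + 3. Bump = 15628. G_3 = 15627.
G_3 = 15627. HB_5(15627) = 5^(5 + 1) + 2. Bump = 279938. G_4 = 279937.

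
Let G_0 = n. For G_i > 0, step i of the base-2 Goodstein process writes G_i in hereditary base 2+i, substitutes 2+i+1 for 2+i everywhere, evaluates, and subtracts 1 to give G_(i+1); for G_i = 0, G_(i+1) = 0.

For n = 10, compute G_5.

4215754

i=0: 10 = 2^(2 + 1) + 2 (b=2); 2→3: 3^(3 + 1) + 3 = 84; 84−1 = 83
i=1: 83 = 3^(3 + 1) + 2 (b=3); 3→4: 4^(4 + 1) + 2 = 1026; 1026−1 = 1025
i=2: 1025 = 4^(4 + 1) + 1 (b=4); 4→5: 5^(5 + 1) + 1 = 15626; 15626−1 = 15625
i=3: 15625 = 5^(5 + 1) (b=5); 5→6: 6^(6 + 1) = 279936; 279936−1 = 279935
i=4: 279935 = 5·6^6 + 5·6^5 + 5·6^4 + 5·6^3 + 5·6^2 + 5·6 + 5 (b=6); 6→7: 5·7^7 + 5·7^5 + 5·7^4 + 5·7^3 + 5·7^2 + 5·7 + 5 = 4215755; 4215755−1 = 4215754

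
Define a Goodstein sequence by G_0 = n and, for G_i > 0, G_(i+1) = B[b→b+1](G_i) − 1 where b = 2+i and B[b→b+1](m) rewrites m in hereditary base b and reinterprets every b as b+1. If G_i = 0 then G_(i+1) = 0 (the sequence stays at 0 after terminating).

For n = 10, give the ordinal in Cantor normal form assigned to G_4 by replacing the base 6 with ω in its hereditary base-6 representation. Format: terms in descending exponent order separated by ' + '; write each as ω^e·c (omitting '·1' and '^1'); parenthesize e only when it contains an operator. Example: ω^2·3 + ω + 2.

ω^ω·5 + ω^5·5 + ω^4·5 + ω^3·5 + ω^2·5 + ω·5 + 5

base 2: 10 = 2^(2 + 1) + 2; at 3: 3^(3 + 1) + 3 = 84; next = 83
base 3: 83 = 3^(3 + 1) + 2; at 4: 4^(4 + 1) + 2 = 1026; next = 1025
base 4: 1025 = 4^(4 + 1) + 1; at 5: 5^(5 + 1) + 1 = 15626; next = 15625
base 5: 15625 = 5^(5 + 1); at 6: 6^(6 + 1) = 279936; next = 279935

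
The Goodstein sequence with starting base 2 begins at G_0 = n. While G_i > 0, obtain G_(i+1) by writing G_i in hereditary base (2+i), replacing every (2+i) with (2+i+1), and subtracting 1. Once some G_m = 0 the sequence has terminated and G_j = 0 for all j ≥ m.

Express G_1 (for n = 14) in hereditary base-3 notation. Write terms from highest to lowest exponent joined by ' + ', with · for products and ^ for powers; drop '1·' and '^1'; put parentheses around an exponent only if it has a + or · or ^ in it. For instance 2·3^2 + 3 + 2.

14 —HB2→ 2^(2 + 1) + 2^2 + 2 —bump→ 3^(3 + 1) + 3^3 + 3 = 111 —(−1)→ 110
110 —HB3→ 3^(3 + 1) + 3^3 + 2 —bump→ 4^(4 + 1) + 4^4 + 2 = 1282 —(−1)→ 1281

3^(3 + 1) + 3^3 + 2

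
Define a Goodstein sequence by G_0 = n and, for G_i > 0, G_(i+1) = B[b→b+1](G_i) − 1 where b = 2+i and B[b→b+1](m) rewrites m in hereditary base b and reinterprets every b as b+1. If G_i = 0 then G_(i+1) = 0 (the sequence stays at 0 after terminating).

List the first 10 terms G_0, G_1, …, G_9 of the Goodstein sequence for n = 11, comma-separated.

11, 84, 1027, 15627, 279937, 5764801, 134217727, 2749609302, 70077777775, 1997331745490

base 2: 11 = 2^(2 + 1) + 2 + 1; at 3: 3^(3 + 1) + 3 + 1 = 85; next = 84
base 3: 84 = 3^(3 + 1) + 3; at 4: 4^(4 + 1) + 4 = 1028; next = 1027
base 4: 1027 = 4^(4 + 1) + 3; at 5: 5^(5 + 1) + 3 = 15628; next = 15627
base 5: 15627 = 5^(5 + 1) + 2; at 6: 6^(6 + 1) + 2 = 279938; next = 279937
base 6: 279937 = 6^(6 + 1) + 1; at 7: 7^(7 + 1) + 1 = 5764802; next = 5764801
base 7: 5764801 = 7^(7 + 1); at 8: 8^(8 + 1) = 134217728; next = 134217727
base 8: 134217727 = 7·8^8 + 7·8^7 + 7·8^6 + 7·8^5 + 7·8^4 + 7·8^3 + 7·8^2 + 7·8 + 7; at 9: 7·9^9 + 7·9^7 + 7·9^6 + 7·9^5 + 7·9^4 + 7·9^3 + 7·9^2 + 7·9 + 7 = 2749609303; next = 2749609302
base 9: 2749609302 = 7·9^9 + 7·9^7 + 7·9^6 + 7·9^5 + 7·9^4 + 7·9^3 + 7·9^2 + 7·9 + 6; at 10: 7·10^10 + 7·10^7 + 7·10^6 + 7·10^5 + 7·10^4 + 7·10^3 + 7·10^2 + 7·10 + 6 = 70077777776; next = 70077777775
base 10: 70077777775 = 7·10^10 + 7·10^7 + 7·10^6 + 7·10^5 + 7·10^4 + 7·10^3 + 7·10^2 + 7·10 + 5; at 11: 7·11^11 + 7·11^7 + 7·11^6 + 7·11^5 + 7·11^4 + 7·11^3 + 7·11^2 + 7·11 + 5 = 1997331745491; next = 1997331745490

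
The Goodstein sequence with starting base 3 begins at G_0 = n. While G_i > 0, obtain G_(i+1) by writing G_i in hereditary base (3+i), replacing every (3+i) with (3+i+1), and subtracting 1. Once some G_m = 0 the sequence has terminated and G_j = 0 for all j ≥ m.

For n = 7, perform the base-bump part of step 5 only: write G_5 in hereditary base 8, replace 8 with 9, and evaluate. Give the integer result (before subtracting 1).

10

G_0 = 7. HB_3(7) = 2·3 + 1. Bump = 9. G_1 = 8.
G_1 = 8. HB_4(8) = 2·4. Bump = 10. G_2 = 9.
G_2 = 9. HB_5(9) = 5 + 4. Bump = 10. G_3 = 9.
G_3 = 9. HB_6(9) = 6 + 3. Bump = 10. G_4 = 9.
G_4 = 9. HB_7(9) = 7 + 2. Bump = 10. G_5 = 9.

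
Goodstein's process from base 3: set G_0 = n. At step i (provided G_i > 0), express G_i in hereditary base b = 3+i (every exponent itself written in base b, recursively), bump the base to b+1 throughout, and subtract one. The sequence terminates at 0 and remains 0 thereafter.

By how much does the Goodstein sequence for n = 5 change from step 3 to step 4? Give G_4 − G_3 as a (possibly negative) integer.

-1

base 3: 5 = 3 + 2; at 4: 4 + 2 = 6; next = 5
base 4: 5 = 4 + 1; at 5: 5 + 1 = 6; next = 5
base 5: 5 = 5; at 6: 6 = 6; next = 5
base 6: 5 = 5; at 7: 5 = 5; next = 4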